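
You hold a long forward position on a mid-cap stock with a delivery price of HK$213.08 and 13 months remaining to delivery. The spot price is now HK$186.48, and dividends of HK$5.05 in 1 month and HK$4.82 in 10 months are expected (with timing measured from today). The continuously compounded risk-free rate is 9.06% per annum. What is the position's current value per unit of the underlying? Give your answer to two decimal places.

PV(remaining dividends) I = 5.05·e^(−0.0906·1/12) + 4.82·e^(−0.0906·10/12) = 9.4815
Current forward F = (S − I)·e^(rT) = (186.48 − 9.4815)·e^(0.0906·13/12) = 176.9985 × 1.103128 = 195.2520
Value (long) = (F − K)·e^(−rT) = (195.2520 − 213.08) × 0.906513 = -16.1613
Value = -HK$16.16

-HK$16.16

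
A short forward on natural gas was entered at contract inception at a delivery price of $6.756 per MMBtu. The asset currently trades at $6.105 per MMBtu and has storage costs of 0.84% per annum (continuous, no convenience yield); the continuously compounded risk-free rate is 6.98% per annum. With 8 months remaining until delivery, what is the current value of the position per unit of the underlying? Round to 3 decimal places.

$0.310 per MMBtu

Current fair forward for the remaining 8 months: F = S·e^((r + u)·T), (r + u) = 0.0698 + 0.0084 = 0.0782
F = 6.105 · e^(0.0782 × 8/12) = 6.105 × 1.053516 = 6.4317
Value of long forward = (F − K)·e^(−rT) = (6.4317 − 6.756) · e^(−0.0698·8/12)
= -0.3243 × 0.954533 = -0.310
Short position value = −(long value) = $0.310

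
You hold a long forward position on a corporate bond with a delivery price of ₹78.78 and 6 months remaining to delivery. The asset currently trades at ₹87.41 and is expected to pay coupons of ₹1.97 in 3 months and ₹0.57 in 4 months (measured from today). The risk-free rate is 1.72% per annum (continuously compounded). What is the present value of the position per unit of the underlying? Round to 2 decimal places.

PV(remaining coupons) I = 1.97·e^(−0.0172·3/12) + 0.57·e^(−0.0172·4/12) = 2.5283
Current forward F = (S − I)·e^(rT) = (87.41 − 2.5283)·e^(0.0172·6/12) = 84.8817 × 1.008637 = 85.6148
Value (long) = (F − K)·e^(−rT) = (85.6148 − 78.78) × 0.991437 = 6.7763
Value = ₹6.78

₹6.78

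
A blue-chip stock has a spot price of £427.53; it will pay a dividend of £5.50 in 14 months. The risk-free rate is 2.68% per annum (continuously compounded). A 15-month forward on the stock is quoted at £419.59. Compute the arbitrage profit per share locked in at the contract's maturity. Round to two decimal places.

£16.99 per share

PV(dividends) I = 5.50·e^(−0.0268·14/12) = 5.3307
Fair forward F* = (S − I)·e^(rT) = (427.53 − 5.3307)·e^0.033500 = 422.1993 × 1.034067 = 436.5824
Market £419.59 < fair 436.5824: forward underpriced → reverse cash-and-carry (short the stock, invest proceeds at r, pay the dividends, go long the forward).
Profit at T = |F_mkt − F*| = |419.59 − 436.5824| = £16.99 per share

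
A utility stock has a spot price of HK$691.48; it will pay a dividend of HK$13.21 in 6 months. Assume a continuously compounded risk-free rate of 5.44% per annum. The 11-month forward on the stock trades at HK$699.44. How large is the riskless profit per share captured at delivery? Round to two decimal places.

HK$13.88 per share

PV(dividends) I = 13.21·e^(−0.0544·6/12) = 12.8555
Fair forward F* = (S − I)·e^(rT) = (691.48 − 12.8555)·e^0.049867 = 678.6245 × 1.051131 = 713.3232
Market HK$699.44 < fair 713.3232: forward underpriced → reverse cash-and-carry (short the stock, invest proceeds at r, pay the dividends, go long the forward).
Profit at T = |F_mkt − F*| = |699.44 − 713.3232| = HK$13.88 per share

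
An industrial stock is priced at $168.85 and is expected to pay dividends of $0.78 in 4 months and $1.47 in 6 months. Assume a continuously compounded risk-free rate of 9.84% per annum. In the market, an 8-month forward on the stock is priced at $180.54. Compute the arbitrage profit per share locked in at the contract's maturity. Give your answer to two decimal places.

$2.54 per share

PV(dividends) I = 0.78·e^(−0.0984·4/12) + 1.47·e^(−0.0984·6/12) = 2.1543
Fair forward F* = (S − I)·e^(rT) = (168.85 − 2.1543)·e^0.065600 = 166.6957 × 1.067800 = 177.9977
Market $180.54 > fair 177.9977: forward overpriced → cash-and-carry (borrow at r, buy the stock and collect the dividends, short the forward).
Profit at T = |F_mkt − F*| = |180.54 − 177.9977| = $2.54 per share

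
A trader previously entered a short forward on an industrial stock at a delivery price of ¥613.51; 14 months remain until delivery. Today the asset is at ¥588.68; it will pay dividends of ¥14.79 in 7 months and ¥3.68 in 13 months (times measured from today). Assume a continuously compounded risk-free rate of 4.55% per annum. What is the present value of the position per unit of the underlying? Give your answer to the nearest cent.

¥11.02

PV(remaining dividends) I = 14.79·e^(−0.0455·7/12) + 3.68·e^(−0.0455·13/12) = 17.9056
Current forward F = (S − I)·e^(rT) = (588.68 − 17.9056)·e^(0.0455·14/12) = 570.7744 × 1.054518 = 601.8919
Value (long) = (F − K)·e^(−rT) = (601.8919 − 613.51) × 0.948301 = -11.0175
Short position value = −(long value) = ¥11.02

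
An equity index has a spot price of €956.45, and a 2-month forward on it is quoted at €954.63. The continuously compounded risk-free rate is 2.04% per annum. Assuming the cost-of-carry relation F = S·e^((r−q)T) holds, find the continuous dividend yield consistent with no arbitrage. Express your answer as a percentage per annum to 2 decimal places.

From F = S·e^((r−q)T): (r − q) = ln(F/S)/T
ln(954.63/956.45) = ln(0.998097) = -0.001905
(r − q) = -0.001905 / (2/12) = -0.011430
q = r − ln(F/S)/T = 0.0204 + 0.011430 = 0.031830
q = 3.18%

3.18%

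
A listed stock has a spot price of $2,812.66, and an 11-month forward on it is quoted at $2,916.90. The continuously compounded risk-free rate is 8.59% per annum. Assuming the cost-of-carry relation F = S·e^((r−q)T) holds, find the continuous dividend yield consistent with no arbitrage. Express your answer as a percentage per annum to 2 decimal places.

4.62%

From F = S·e^((r−q)T): (r − q) = ln(F/S)/T
ln(2916.90/2812.66) = ln(1.037061) = 0.036391
(r − q) = 0.036391 / (11/12) = 0.039699
q = r − ln(F/S)/T = 0.0859 − 0.039699 = 0.046201
q = 4.62%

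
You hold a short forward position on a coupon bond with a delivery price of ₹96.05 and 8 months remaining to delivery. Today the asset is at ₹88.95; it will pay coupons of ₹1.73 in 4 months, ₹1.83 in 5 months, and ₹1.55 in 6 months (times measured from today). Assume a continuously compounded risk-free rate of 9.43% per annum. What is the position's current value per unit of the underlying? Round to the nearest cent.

PV(remaining coupons) I = 1.73·e^(−0.0943·4/12) + 1.83·e^(−0.0943·5/12) + 1.55·e^(−0.0943·6/12) = 4.9146
Current forward F = (S − I)·e^(rT) = (88.95 − 4.9146)·e^(0.0943·8/12) = 84.0354 × 1.064885 = 89.4880
Value (long) = (F − K)·e^(−rT) = (89.4880 − 96.05) × 0.939069 = -6.1622
Short position value = −(long value) = ₹6.16

₹6.16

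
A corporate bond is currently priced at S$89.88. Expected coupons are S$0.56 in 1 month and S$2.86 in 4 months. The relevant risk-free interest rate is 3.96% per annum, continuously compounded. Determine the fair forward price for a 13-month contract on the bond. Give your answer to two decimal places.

S$90.29

PV(coupons) I = 0.56·e^(−0.0396·1/12) + 2.86·e^(−0.0396·4/12)
I = 0.5582 + 2.8225 = 3.3807
F = (S − I)·e^(rT) = (89.88 − 3.3807) · e^(0.0396·13/12)
= 86.4993 · e^0.042900 = 86.4993 × 1.043834 = S$90.29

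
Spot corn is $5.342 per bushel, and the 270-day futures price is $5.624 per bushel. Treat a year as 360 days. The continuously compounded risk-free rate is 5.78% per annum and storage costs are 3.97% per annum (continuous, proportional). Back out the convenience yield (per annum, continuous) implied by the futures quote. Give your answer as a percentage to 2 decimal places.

F = S·e^((r+u−y)T) ⇒ (r+u−y) = ln(F/S)/T
ln(5.624/5.342) = 0.051443; /T ⇒ 0.068591
y = r + u − ln(F/S)/T = 0.0578 + 0.0397 − 0.068591 = 0.028909
y = 2.89%

2.89%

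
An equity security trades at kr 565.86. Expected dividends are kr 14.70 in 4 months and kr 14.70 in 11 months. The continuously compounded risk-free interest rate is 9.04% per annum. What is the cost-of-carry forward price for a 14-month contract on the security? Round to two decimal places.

PV(dividends) I = 14.70·e^(−0.0904·4/12) + 14.70·e^(−0.0904·11/12)
I = 14.2636 + 13.5310 = 27.7946
F = (S − I)·e^(rT) = (565.86 − 27.7946) · e^(0.0904·14/12)
= 538.0654 · e^0.105467 = 538.0654 × 1.111229 = kr 597.91

kr 597.91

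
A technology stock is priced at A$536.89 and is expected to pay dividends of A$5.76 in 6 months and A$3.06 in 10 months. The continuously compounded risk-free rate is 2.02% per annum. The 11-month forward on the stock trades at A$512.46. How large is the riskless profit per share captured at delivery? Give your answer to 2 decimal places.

PV(dividends) I = 5.76·e^(−0.0202·6/12) + 3.06·e^(−0.0202·10/12) = 8.7110
Fair forward F* = (S − I)·e^(rT) = (536.89 − 8.7110)·e^0.018517 = 528.1790 × 1.018690 = 538.0507
Market A$512.46 < fair 538.0507: forward underpriced → reverse cash-and-carry (short the stock, invest proceeds at r, pay the dividends, go long the forward).
Profit at T = |F_mkt − F*| = |512.46 − 538.0507| = A$25.59 per share

A$25.59 per share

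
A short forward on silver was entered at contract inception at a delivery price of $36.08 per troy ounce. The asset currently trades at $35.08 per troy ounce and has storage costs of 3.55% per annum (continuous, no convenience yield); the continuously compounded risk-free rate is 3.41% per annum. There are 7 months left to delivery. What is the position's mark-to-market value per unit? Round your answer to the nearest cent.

-$0.44 per troy ounce

Current fair forward for the remaining 7 months: F = S·e^((r + u)·T), (r + u) = 0.0341 + 0.0355 = 0.0696
F = 35.08 · e^(0.0696 × 7/12) = 35.08 × 1.041435 = 36.5335
Value of long forward = (F − K)·e^(−rT) = (36.5335 − 36.08) · e^(−0.0341·7/12)
= 0.4535 × 0.980305 = 0.44
Short position value = −(long value) = -$0.44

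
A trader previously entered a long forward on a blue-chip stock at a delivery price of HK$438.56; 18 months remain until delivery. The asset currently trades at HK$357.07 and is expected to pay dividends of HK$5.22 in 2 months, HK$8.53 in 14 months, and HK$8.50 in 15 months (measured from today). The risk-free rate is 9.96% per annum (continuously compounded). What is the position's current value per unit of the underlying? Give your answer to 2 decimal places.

PV(remaining dividends) I = 5.22·e^(−0.0996·2/12) + 8.53·e^(−0.0996·14/12) + 8.50·e^(−0.0996·15/12) = 20.2333
Current forward F = (S − I)·e^(rT) = (357.07 − 20.2333)·e^(0.0996·18/12) = 336.8367 × 1.161137 = 391.1136
Value (long) = (F − K)·e^(−rT) = (391.1136 − 438.56) × 0.861225 = -40.8620
Value = -HK$40.86

-HK$40.86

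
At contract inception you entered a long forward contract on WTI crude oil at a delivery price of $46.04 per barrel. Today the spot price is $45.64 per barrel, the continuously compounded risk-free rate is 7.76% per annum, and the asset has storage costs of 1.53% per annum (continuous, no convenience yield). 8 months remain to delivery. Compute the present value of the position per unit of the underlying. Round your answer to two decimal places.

Current fair forward for the remaining 8 months: F = S·e^((r + u)·T), (r + u) = 0.0776 + 0.0153 = 0.0929
F = 45.64 · e^(0.0929 × 8/12) = 45.64 × 1.063891 = 48.5560
Value of long forward = (F − K)·e^(−rT) = (48.5560 − 46.04) · e^(−0.0776·8/12)
= 2.5160 × 0.949582 = 2.39

$2.39 per barrel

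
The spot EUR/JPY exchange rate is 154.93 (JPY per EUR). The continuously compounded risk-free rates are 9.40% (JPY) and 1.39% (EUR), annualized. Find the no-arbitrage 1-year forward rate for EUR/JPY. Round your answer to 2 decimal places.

F = S·e^((r_JPY − r_EUR)T) = 154.93 · e^((0.0940 − 0.0139) × 1)
= 154.93 · e^0.080100 = 154.93 × 1.083395
F = 167.85 JPY per EUR

167.85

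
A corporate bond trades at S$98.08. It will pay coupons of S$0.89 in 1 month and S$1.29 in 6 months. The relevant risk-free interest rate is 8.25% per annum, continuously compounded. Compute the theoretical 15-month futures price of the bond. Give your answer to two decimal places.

PV(coupons) I = 0.89·e^(−0.0825·1/12) + 1.29·e^(−0.0825·6/12)
I = 0.8839 + 1.2379 = 2.1218
F = (S − I)·e^(rT) = (98.08 − 2.1218) · e^(0.0825·15/12)
= 95.9582 · e^0.103125 = 95.9582 × 1.108630 = S$106.38

S$106.38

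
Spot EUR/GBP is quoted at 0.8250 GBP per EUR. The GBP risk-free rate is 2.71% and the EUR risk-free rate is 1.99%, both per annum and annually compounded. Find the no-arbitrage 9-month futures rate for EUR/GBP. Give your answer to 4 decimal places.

0.8294

By covered interest parity, F = S · (1+r_GBP)^T / (1+r_EUR)^T
= 0.8250 × 1.020257 / 1.014888 = 0.8250 × 1.005290
F = 0.8294 GBP per EUR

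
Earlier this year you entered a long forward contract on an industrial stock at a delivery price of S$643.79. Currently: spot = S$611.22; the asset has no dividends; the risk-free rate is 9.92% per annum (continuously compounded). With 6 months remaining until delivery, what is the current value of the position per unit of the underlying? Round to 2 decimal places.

Current fair forward for the remaining 6 months: F = S·e^(r·T), r = 0.0992
F = 611.22 · e^(0.0992 × 6/12) = 611.22 × 1.050851 = 642.3011
Value of long forward = (F − K)·e^(−rT) = (642.3011 − 643.79) · e^(−0.0992·6/12)
= -1.4889 × 0.951610 = -1.42

-S$1.42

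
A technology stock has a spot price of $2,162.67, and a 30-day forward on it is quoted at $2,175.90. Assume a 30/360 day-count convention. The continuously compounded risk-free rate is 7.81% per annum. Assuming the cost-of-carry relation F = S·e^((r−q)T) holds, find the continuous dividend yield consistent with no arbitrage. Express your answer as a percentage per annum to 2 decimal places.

0.49%

From F = S·e^((r−q)T): (r − q) = ln(F/S)/T
ln(2175.90/2162.67) = ln(1.006117) = 0.006098
(r − q) = 0.006098 / (30/360) = 0.073176
q = r − ln(F/S)/T = 0.0781 − 0.073176 = 0.004924
q = 0.49%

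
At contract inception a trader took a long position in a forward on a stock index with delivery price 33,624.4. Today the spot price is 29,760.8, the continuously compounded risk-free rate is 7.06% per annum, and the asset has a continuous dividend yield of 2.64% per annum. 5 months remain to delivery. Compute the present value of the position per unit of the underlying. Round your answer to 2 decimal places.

Current fair forward for the remaining 5 months: F = S·e^((r − q)·T), (r − q) = 0.0706 − 0.0264 = 0.0442
F = 29760.8 · e^(0.0442 × 5/12) = 29760.8 × 1.01858730 = 30313.9729
Value of long forward = (F − K)·e^(−rT) = (30313.9729 − 33624.4) · e^(−0.0706·5/12)
= -3310.4271 × 0.97101179 = -3214.46

-3214.46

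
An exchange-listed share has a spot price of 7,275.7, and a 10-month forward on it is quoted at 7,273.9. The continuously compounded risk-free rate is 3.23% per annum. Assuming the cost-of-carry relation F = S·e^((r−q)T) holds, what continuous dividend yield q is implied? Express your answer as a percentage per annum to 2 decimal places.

3.26%

From F = S·e^((r−q)T): (r − q) = ln(F/S)/T
ln(7273.9/7275.7) = ln(0.999753) = -0.000247
(r − q) = -0.000247 / (10/12) = -0.000296
q = r − ln(F/S)/T = 0.0323 + 0.000296 = 0.032596
q = 3.26%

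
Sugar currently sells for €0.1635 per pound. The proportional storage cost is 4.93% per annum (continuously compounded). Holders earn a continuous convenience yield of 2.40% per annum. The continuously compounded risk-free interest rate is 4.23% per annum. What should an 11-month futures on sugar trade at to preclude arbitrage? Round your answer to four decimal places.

€0.1740 per pound

Net carry = r + u − y = 0.0423 + 0.0493 − 0.0240 = 0.0676
F = S·e^((r+u−y)T) = 0.1635 · e^(0.0676 × 11/12) = 0.1635 · e^0.061967
= 0.1635 × 1.063927 = €0.1740 per pound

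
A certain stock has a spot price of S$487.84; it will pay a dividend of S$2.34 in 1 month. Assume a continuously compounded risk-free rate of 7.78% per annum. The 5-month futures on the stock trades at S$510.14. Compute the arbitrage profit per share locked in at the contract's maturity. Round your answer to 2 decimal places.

S$8.63 per share

PV(dividends) I = 2.34·e^(−0.0778·1/12) = 2.3249
Fair futures F* = (S − I)·e^(rT) = (487.84 − 2.3249)·e^0.032417 = 485.5151 × 1.032948 = 501.5119
Market S$510.14 > fair 501.5119: forward overpriced → cash-and-carry (borrow at r, buy the stock and collect the dividends, short the forward).
Profit at T = |F_mkt − F*| = |510.14 − 501.5119| = S$8.63 per share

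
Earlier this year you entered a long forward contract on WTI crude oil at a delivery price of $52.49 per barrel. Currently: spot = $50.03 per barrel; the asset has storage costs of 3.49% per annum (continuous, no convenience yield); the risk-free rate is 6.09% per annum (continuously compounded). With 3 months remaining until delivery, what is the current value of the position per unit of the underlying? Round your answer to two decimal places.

Current fair forward for the remaining 3 months: F = S·e^((r + u)·T), (r + u) = 0.0609 + 0.0349 = 0.0958
F = 50.03 · e^(0.0958 × 3/12) = 50.03 × 1.024239 = 51.2427
Value of long forward = (F − K)·e^(−rT) = (51.2427 − 52.49) · e^(−0.0609·3/12)
= -1.2473 × 0.984890 = -1.23

-$1.23 per barrel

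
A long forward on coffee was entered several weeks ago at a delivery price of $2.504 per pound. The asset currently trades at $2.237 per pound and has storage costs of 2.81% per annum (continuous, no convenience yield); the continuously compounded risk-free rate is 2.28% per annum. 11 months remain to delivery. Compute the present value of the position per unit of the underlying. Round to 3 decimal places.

Current fair forward for the remaining 11 months: F = S·e^((r + u)·T), (r + u) = 0.0228 + 0.0281 = 0.0509
F = 2.237 · e^(0.0509 × 11/12) = 2.237 × 1.047764 = 2.3438
Value of long forward = (F − K)·e^(−rT) = (2.3438 − 2.504) · e^(−0.0228·11/12)
= -0.1602 × 0.979317 = -0.157

-$0.157 per pound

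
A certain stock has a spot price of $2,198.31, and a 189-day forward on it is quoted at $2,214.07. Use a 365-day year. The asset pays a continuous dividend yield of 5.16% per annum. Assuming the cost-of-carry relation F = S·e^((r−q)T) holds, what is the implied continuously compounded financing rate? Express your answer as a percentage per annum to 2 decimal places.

From F = S·e^((r−q)T): (r − q) = ln(F/S)/T
ln(2214.07/2198.31) = ln(1.007169) = 0.007143
(r − q) = 0.007143 / (189/365) = 0.013795
r = ln(F/S)/T + q = 0.013795 + 0.0516 = 0.065395
r = 6.54%

6.54%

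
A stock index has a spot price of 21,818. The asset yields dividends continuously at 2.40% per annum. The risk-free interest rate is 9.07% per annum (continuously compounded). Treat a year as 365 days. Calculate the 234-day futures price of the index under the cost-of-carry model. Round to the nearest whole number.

22,771

F = S·e^((r − q)T) = 21818 · e^((0.0907 − 0.0240) × 234/365)
= 21818 · e^0.042761 = 21818 × 1.043688
F = 22,771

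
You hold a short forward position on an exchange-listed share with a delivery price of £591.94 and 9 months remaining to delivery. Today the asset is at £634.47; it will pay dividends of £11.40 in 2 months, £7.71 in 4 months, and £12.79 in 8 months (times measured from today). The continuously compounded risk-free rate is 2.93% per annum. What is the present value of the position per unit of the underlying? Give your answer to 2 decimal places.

-£23.87

PV(remaining dividends) I = 11.40·e^(−0.0293·2/12) + 7.71·e^(−0.0293·4/12) + 12.79·e^(−0.0293·8/12) = 31.5221
Current forward F = (S − I)·e^(rT) = (634.47 − 31.5221)·e^(0.0293·9/12) = 602.9479 × 1.022218 = 616.3442
Value (long) = (F − K)·e^(−rT) = (616.3442 − 591.94) × 0.978265 = 23.8738
Short position value = −(long value) = -£23.87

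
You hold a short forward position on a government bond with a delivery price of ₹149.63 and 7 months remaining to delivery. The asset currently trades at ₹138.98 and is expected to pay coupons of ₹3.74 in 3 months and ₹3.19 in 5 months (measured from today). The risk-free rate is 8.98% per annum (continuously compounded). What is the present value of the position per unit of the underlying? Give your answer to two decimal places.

₹9.74

PV(remaining coupons) I = 3.74·e^(−0.0898·3/12) + 3.19·e^(−0.0898·5/12) = 6.7298
Current forward F = (S − I)·e^(rT) = (138.98 − 6.7298)·e^(0.0898·7/12) = 132.2502 × 1.053780 = 139.3626
Value (long) = (F − K)·e^(−rT) = (139.3626 − 149.63) × 0.948965 = -9.7434
Short position value = −(long value) = ₹9.74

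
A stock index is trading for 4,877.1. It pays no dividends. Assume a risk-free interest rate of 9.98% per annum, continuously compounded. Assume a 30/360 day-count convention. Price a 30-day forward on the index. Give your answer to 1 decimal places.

4,917.8

F = S·e^(rT) = 4877.1 · e^(0.0998 × 30/360)
= 4877.1 · e^0.008317 = 4877.1 × 1.008352
F = 4,917.8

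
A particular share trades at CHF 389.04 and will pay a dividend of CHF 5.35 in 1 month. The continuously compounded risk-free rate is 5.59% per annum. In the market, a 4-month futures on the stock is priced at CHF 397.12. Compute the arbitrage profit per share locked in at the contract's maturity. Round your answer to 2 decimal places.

CHF 6.19 per share

PV(dividends) I = 5.35·e^(−0.0559·1/12) = 5.3251
Fair futures F* = (S − I)·e^(rT) = (389.04 − 5.3251)·e^0.018633 = 383.7149 × 1.018808 = 390.9318
Market CHF 397.12 > fair 390.9318: forward overpriced → cash-and-carry (borrow at r, buy the stock and collect the dividends, short the forward).
Profit at T = |F_mkt − F*| = |397.12 − 390.9318| = CHF 6.19 per share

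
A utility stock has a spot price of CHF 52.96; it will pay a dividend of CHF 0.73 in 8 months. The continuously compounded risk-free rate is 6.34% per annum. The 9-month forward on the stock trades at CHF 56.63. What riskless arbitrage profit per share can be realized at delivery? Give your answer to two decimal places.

PV(dividends) I = 0.73·e^(−0.0634·8/12) = 0.6998
Fair forward F* = (S − I)·e^(rT) = (52.96 − 0.6998)·e^0.047550 = 52.2602 × 1.048699 = 54.8052
Market CHF 56.63 > fair 54.8052: forward overpriced → cash-and-carry (borrow at r, buy the stock and collect the dividends, short the forward).
Profit at T = |F_mkt − F*| = |56.63 − 54.8052| = CHF 1.82 per share

CHF 1.82 per share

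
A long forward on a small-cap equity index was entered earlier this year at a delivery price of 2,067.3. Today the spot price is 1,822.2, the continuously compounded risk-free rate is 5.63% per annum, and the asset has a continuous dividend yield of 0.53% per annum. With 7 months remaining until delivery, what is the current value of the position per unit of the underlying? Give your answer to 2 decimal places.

-183.93

Current fair forward for the remaining 7 months: F = S·e^((r − q)·T), (r − q) = 0.0563 − 0.0053 = 0.0510
F = 1822.2 · e^(0.0510 × 7/12) = 1822.2 × 1.03019695 = 1877.2249
Value of long forward = (F − K)·e^(−rT) = (1877.2249 − 2067.3) · e^(−0.0563·7/12)
= -190.0751 × 0.96769177 = -183.93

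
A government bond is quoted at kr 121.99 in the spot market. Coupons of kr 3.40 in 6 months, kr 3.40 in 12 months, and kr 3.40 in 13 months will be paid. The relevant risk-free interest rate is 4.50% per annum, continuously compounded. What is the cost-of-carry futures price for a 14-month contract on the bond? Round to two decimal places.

PV(coupons) I = 3.40·e^(−0.0450·6/12) + 3.40·e^(−0.0450·12/12) + 3.40·e^(−0.0450·13/12)
I = 3.3244 + 3.2504 + 3.2382 = 9.8130
F = (S − I)·e^(rT) = (121.99 − 9.8130) · e^(0.0450·14/12)
= 112.1770 · e^0.052500 = 112.1770 × 1.053903 = kr 118.22

kr 118.22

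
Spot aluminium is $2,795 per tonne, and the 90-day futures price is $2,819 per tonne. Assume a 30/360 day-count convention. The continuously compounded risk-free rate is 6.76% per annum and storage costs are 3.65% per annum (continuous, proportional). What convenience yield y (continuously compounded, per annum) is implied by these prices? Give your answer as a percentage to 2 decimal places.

6.99%

F = S·e^((r+u−y)T) ⇒ (r+u−y) = ln(F/S)/T
ln(2819/2795) = 0.008550; /T ⇒ 0.034200
y = r + u − ln(F/S)/T = 0.0676 + 0.0365 − 0.034200 = 0.069900
y = 6.99%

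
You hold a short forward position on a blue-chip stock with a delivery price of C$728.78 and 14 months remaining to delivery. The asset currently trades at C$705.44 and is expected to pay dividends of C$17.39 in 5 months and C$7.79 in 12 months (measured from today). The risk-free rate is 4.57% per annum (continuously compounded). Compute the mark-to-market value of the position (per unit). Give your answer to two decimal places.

C$10.01

PV(remaining dividends) I = 17.39·e^(−0.0457·5/12) + 7.79·e^(−0.0457·12/12) = 24.5040
Current forward F = (S − I)·e^(rT) = (705.44 − 24.5040)·e^(0.0457·14/12) = 680.9360 × 1.054764 = 718.2268
Value (long) = (F − K)·e^(−rT) = (718.2268 − 728.78) × 0.948080 = -10.0053
Short position value = −(long value) = C$10.01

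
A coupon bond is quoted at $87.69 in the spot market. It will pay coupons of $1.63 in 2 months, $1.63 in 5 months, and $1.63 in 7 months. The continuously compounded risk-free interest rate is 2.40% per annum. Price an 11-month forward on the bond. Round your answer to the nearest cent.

$84.69

PV(coupons) I = 1.63·e^(−0.0240·2/12) + 1.63·e^(−0.0240·5/12) + 1.63·e^(−0.0240·7/12)
I = 1.6235 + 1.6138 + 1.6073 = 4.8446
F = (S − I)·e^(rT) = (87.69 − 4.8446) · e^(0.0240·11/12)
= 82.8454 · e^0.022000 = 82.8454 × 1.022244 = $84.69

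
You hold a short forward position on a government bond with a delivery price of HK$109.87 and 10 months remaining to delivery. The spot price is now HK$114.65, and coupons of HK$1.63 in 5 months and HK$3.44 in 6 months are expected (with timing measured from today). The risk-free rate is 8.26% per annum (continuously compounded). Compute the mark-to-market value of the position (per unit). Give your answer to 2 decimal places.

PV(remaining coupons) I = 1.63·e^(−0.0826·5/12) + 3.44·e^(−0.0826·6/12) = 4.8757
Current forward F = (S − I)·e^(rT) = (114.65 − 4.8757)·e^(0.0826·10/12) = 109.7743 × 1.071258 = 117.5966
Value (long) = (F − K)·e^(−rT) = (117.5966 − 109.87) × 0.933482 = 7.2126
Short position value = −(long value) = -HK$7.21

-HK$7.21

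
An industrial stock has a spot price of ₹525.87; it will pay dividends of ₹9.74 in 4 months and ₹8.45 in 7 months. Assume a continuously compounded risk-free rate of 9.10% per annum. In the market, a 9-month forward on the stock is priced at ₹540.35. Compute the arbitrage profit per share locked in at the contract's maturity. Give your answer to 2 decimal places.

PV(dividends) I = 9.74·e^(−0.0910·4/12) + 8.45·e^(−0.0910·7/12) = 17.4621
Fair forward F* = (S − I)·e^(rT) = (525.87 − 17.4621)·e^0.068250 = 508.4079 × 1.070633 = 544.3183
Market ₹540.35 < fair 544.3183: forward underpriced → reverse cash-and-carry (short the stock, invest proceeds at r, pay the dividends, go long the forward).
Profit at T = |F_mkt − F*| = |540.35 − 544.3183| = ₹3.97 per share

₹3.97 per share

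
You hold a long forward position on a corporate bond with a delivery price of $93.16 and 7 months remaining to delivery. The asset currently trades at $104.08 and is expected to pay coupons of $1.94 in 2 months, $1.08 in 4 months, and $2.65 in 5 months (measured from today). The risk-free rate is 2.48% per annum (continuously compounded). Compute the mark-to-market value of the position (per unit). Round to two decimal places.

$6.63

PV(remaining coupons) I = 1.94·e^(−0.0248·2/12) + 1.08·e^(−0.0248·4/12) + 2.65·e^(−0.0248·5/12) = 5.6259
Current forward F = (S − I)·e^(rT) = (104.08 − 5.6259)·e^(0.0248·7/12) = 98.4541 × 1.014572 = 99.8888
Value (long) = (F − K)·e^(−rT) = (99.8888 − 93.16) × 0.985637 = 6.6322
Value = $6.63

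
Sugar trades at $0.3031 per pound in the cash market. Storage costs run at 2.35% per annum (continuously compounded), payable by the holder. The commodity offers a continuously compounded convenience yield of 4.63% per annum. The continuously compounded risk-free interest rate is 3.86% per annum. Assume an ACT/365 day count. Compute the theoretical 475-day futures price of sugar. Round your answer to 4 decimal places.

Net carry = r + u − y = 0.0386 + 0.0235 − 0.0463 = 0.0158
F = S·e^((r+u−y)T) = 0.3031 · e^(0.0158 × 475/365) = 0.3031 · e^0.020562
= 0.3031 × 1.020775 = $0.3094 per pound

$0.3094 per pound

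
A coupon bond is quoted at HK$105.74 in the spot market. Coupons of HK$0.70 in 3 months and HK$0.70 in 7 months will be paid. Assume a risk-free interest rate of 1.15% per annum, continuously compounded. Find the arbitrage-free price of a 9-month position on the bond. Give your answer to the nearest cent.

HK$105.25

PV(coupons) I = 0.70·e^(−0.0115·3/12) + 0.70·e^(−0.0115·7/12)
I = 0.6980 + 0.6953 = 1.3933
F = (S − I)·e^(rT) = (105.74 − 1.3933) · e^(0.0115·9/12)
= 104.3467 · e^0.008625 = 104.3467 × 1.008662 = HK$105.25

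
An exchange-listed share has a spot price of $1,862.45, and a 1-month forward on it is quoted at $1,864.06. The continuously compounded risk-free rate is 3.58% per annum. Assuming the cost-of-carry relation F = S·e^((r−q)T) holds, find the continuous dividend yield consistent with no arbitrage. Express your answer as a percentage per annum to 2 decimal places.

From F = S·e^((r−q)T): (r − q) = ln(F/S)/T
ln(1864.06/1862.45) = ln(1.000864) = 0.000864
(r − q) = 0.000864 / (1/12) = 0.010368
q = r − ln(F/S)/T = 0.0358 − 0.010368 = 0.025432
q = 2.54%

2.54%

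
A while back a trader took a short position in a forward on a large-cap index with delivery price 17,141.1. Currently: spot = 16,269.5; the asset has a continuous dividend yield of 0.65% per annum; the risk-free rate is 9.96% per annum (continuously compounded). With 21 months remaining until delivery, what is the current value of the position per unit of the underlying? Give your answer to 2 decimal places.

Current fair forward for the remaining 21 months: F = S·e^((r − q)·T), (r − q) = 0.0996 − 0.0065 = 0.0931
F = 16269.5 · e^(0.0931 × 21/12) = 16269.5 × 1.17694842 = 19148.3623
Value of long forward = (F − K)·e^(−rT) = (19148.3623 − 17141.1) · e^(−0.0996·21/12)
= 2007.2623 × 0.84004485 = 1686.19
Short position value = −(long value) = -1686.19

-1686.19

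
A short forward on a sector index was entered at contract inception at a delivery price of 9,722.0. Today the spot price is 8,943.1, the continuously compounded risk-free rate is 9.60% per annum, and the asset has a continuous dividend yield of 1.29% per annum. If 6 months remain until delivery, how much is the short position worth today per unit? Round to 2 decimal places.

380.76

Current fair forward for the remaining 6 months: F = S·e^((r − q)·T), (r − q) = 0.0960 − 0.0129 = 0.0831
F = 8943.1 · e^(0.0831 × 6/12) = 8943.1 × 1.04242528 = 9322.5135
Value of long forward = (F − K)·e^(−rT) = (9322.5135 − 9722.0) · e^(−0.0960·6/12)
= -399.4865 × 0.95313379 = -380.76
Short position value = −(long value) = 380.76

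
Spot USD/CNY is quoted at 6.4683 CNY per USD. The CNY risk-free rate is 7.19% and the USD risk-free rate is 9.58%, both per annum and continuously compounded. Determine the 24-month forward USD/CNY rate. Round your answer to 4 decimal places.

6.1664

F = S·e^((r_CNY − r_USD)T) = 6.4683 · e^((0.0719 − 0.0958) × 24/12)
= 6.4683 · e^-0.047800 = 6.4683 × 0.953324
F = 6.1664 CNY per USD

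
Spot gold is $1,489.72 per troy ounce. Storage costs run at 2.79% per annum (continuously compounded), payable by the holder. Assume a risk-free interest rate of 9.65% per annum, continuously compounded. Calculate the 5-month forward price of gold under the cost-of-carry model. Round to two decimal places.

$1,568.97 per troy ounce

Net carry = r + u − y = 0.0965 + 0.0279 − 0.0000 = 0.1244
F = S·e^((r+u−y)T) = 1489.72 · e^(0.1244 × 5/12) = 1489.72 · e^0.05183333
= 1489.72 × 1.05320019 = $1,568.97 per troy ounce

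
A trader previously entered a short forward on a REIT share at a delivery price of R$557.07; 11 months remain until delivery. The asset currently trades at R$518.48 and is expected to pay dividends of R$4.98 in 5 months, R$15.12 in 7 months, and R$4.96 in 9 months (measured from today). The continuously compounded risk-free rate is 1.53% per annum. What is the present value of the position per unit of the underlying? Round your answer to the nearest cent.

PV(remaining dividends) I = 4.98·e^(−0.0153·5/12) + 15.12·e^(−0.0153·7/12) + 4.96·e^(−0.0153·9/12) = 24.8374
Current forward F = (S − I)·e^(rT) = (518.48 − 24.8374)·e^(0.0153·11/12) = 493.6426 × 1.014124 = 500.6148
Value (long) = (F − K)·e^(−rT) = (500.6148 − 557.07) × 0.986073 = -55.6689
Short position value = −(long value) = R$55.67

R$55.67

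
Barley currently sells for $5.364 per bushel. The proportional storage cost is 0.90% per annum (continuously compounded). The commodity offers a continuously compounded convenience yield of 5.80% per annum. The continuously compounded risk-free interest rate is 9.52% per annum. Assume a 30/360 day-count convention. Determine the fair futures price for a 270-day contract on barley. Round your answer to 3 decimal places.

$5.553 per bushel

Net carry = r + u − y = 0.0952 + 0.0090 − 0.0580 = 0.0462
F = S·e^((r+u−y)T) = 5.364 · e^(0.0462 × 270/360) = 5.364 · e^0.034650
= 5.364 × 1.035257 = $5.553 per bushel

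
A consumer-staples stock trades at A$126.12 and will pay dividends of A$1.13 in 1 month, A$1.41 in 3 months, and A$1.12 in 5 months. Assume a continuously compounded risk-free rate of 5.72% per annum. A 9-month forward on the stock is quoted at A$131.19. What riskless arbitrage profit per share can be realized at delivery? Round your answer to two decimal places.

PV(dividends) I = 1.13·e^(−0.0572·1/12) + 1.41·e^(−0.0572·3/12) + 1.12·e^(−0.0572·5/12) = 3.6082
Fair forward F* = (S − I)·e^(rT) = (126.12 − 3.6082)·e^0.042900 = 122.5118 × 1.043834 = 127.8820
Market A$131.19 > fair 127.8820: forward overpriced → cash-and-carry (borrow at r, buy the stock and collect the dividends, short the forward).
Profit at T = |F_mkt − F*| = |131.19 − 127.8820| = A$3.31 per share

A$3.31 per share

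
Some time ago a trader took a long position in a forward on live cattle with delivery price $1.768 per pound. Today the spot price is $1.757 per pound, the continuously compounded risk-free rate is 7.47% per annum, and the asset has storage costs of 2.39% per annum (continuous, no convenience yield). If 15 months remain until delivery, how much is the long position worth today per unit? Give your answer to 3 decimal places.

$0.200 per pound

Current fair forward for the remaining 15 months: F = S·e^((r + u)·T), (r + u) = 0.0747 + 0.0239 = 0.0986
F = 1.757 · e^(0.0986 × 15/12) = 1.757 × 1.131167 = 1.9875
Value of long forward = (F − K)·e^(−rT) = (1.9875 − 1.768) · e^(−0.0747·15/12)
= 0.2195 × 0.910852 = 0.200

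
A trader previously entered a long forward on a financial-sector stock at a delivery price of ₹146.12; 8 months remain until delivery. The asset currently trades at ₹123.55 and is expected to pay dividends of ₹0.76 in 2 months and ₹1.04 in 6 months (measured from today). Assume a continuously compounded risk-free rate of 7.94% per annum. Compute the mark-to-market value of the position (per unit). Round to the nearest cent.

PV(remaining dividends) I = 0.76·e^(−0.0794·2/12) + 1.04·e^(−0.0794·6/12) = 1.7495
Current forward F = (S − I)·e^(rT) = (123.55 − 1.7495)·e^(0.0794·8/12) = 121.8005 × 1.054359 = 128.4215
Value (long) = (F − K)·e^(−rT) = (128.4215 − 146.12) × 0.948443 = -16.7860
Value = -₹16.79

-₹16.79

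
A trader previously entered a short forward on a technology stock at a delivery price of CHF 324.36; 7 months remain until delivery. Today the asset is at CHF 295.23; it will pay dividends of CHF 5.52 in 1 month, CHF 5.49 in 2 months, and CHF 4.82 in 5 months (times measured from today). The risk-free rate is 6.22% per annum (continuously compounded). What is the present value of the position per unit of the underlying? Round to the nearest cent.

CHF 33.19

PV(remaining dividends) I = 5.52·e^(−0.0622·1/12) + 5.49·e^(−0.0622·2/12) + 4.82·e^(−0.0622·5/12) = 15.6215
Current forward F = (S − I)·e^(rT) = (295.23 − 15.6215)·e^(0.0622·7/12) = 279.6085 × 1.036950 = 289.9400
Value (long) = (F − K)·e^(−rT) = (289.9400 − 324.36) × 0.964367 = -33.1935
Short position value = −(long value) = CHF 33.19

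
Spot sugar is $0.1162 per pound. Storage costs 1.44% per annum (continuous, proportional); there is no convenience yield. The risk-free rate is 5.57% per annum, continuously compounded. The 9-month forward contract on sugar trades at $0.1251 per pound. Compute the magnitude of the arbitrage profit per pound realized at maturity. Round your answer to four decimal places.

$0.0026 per pound

Fair forward: F* = S·e^(carry·T), with carry = (r + u) = 0.0557 + 0.0144 = 0.0701
F* = 0.1162 · e^(0.0701 × 9/12) = 0.1162 · e^0.052575 = 0.1162 × 1.053982 = $0.1225
Market $0.1251 > fair $0.1225: forward overpriced → cash-and-carry (buy spot, short the forward).
At maturity, profit = |F_mkt − F*| = |0.1251 − 0.1225| = $0.0026 per pound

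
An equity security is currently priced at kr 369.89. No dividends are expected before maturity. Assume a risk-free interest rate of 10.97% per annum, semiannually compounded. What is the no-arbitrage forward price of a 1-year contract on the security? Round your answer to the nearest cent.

kr 411.58

F = S · (1+r/2)^(2T)
= 369.89 × 1.112709
F = kr 411.58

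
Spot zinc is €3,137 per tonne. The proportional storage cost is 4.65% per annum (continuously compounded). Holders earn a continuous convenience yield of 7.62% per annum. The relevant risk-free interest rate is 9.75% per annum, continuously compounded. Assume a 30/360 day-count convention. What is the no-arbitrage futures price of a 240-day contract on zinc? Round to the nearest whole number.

€3,282 per tonne

Net carry = r + u − y = 0.0975 + 0.0465 − 0.0762 = 0.0678
F = S·e^((r+u−y)T) = 3137 · e^(0.0678 × 240/360) = 3137 · e^0.045200
= 3137 × 1.046237 = €3,282 per tonne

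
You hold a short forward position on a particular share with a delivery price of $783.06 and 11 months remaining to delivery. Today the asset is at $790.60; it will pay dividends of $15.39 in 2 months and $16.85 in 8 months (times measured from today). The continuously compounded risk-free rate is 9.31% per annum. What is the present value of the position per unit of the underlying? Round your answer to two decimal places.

-$40.61

PV(remaining dividends) I = 15.39·e^(−0.0931·2/12) + 16.85·e^(−0.0931·8/12) = 30.9890
Current forward F = (S − I)·e^(rT) = (790.60 − 30.9890)·e^(0.0931·11/12) = 759.6110 × 1.089089 = 827.2840
Value (long) = (F − K)·e^(−rT) = (827.2840 − 783.06) × 0.918199 = 40.6064
Short position value = −(long value) = -$40.61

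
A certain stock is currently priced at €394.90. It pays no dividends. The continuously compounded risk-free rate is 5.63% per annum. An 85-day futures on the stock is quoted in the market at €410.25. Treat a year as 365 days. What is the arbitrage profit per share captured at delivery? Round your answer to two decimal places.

Fair futures: F* = S·e^(carry·T), with carry = r = 0.0563
F* = 394.90 · e^(0.0563 × 85/365) = 394.90 · e^0.013111 = 394.90 × 1.013197 = €400.1115
Market €410.25 > fair €400.1115: forward overpriced → cash-and-carry (buy spot, short the forward).
At maturity, profit = |F_mkt − F*| = |410.25 − 400.1115| = €10.14 per share

€10.14 per share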